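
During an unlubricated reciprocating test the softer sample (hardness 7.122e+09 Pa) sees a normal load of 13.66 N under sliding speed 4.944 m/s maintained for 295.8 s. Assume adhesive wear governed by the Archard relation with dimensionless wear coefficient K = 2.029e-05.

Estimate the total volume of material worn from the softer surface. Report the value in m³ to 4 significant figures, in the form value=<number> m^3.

value=5.691e-11 m^3

The computation runs at full precision — intermediates are shown rounded, and rounded just once: 4 significant figures.
Path length L = v·t = 4.944 m/s × 295.8 s = 1462 m.
Restated in SI base units: W = 13.66 N, H = 7.122e+09 Pa, K = 2.029e-05.
The Archard volume V = K·W·L/H = 2.029e-05 · 13.66 · 1462 / 7.122e+09 = 5.691e-11 m³.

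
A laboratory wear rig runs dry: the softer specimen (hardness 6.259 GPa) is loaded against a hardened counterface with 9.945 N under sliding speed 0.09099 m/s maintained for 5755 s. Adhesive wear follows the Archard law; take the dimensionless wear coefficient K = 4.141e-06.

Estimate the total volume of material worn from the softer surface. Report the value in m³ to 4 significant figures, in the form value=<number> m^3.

value=3.445e-12 m^3

The intermediates appear rounded; all arithmetic holds full precision. Rounded once at the end, at 4 significant digits.
The distance L = v·t = 0.09099 m/s × 5755 s = 523.6 m.
Hardness H = 6.259 GPa = 6.259e+09 Pa.
In SI base units, W = 9.945 N, H = 6.259e+09 Pa, K = 4.141e-06.
The Archard volume V = K·W·L/H = 4.141e-06 · 9.945 · 523.6 / 6.259e+09 = 3.445e-12 m³.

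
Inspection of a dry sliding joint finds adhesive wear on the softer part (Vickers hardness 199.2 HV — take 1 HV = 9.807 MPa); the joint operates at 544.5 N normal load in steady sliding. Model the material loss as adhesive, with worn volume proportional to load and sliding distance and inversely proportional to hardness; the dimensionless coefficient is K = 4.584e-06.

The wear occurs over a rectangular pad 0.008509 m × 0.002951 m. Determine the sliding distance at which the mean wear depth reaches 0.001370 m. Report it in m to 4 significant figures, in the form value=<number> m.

The intermediates appear rounded; the computation carries full precision — one last rounding to 4 significant digits.
Hardness H = 199.2 HV × 9.807 MPa/HV = 1954 MPa = 1.954e+09 Pa.
Contact area A = 0.008509 m × 0.002951 m = 2.511e-05 m².
SI base units throughout: W = 544.5 N, H = 1.954e+09 Pa, K = 4.584e-06.
At the depth limit, V_lim = h_lim·A = 0.001370 · 2.511e-05 = 3.440e-08 m³.
Thus life L = V_lim·H/(K·W) = 3.440e-08 · 1.954e+09 / (4.584e-06 · 544.5) = 2.692e+04 m.

value=2.692e+04 m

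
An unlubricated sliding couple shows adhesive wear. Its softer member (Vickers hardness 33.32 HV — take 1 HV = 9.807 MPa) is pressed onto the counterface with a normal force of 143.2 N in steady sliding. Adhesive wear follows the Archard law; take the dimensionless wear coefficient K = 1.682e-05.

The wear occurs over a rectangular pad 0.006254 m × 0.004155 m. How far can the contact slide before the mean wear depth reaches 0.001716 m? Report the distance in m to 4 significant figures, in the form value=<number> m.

value=6049 m

Intermediate values are shown rounded, and every step holds full float precision, and a lone final rounding to 4 significant digits.
Convert: Hardness H = 33.32 HV × 9.807 MPa/HV = 326.8 MPa = 3.268e+08 Pa.
Convert: Contact area A = 0.006254 m × 0.004155 m = 2.599e-05 m².
Restated in SI base units: W = 143.2 N, H = 3.268e+08 Pa, K = 1.682e-05.
Wearable volume V_lim = h_lim·A = 0.001716 · 2.599e-05 = 4.459e-08 m³.
So the life L = V_lim·H/(K·W) = 4.459e-08 · 3.268e+08 / (1.682e-05 · 143.2) = 6049 m.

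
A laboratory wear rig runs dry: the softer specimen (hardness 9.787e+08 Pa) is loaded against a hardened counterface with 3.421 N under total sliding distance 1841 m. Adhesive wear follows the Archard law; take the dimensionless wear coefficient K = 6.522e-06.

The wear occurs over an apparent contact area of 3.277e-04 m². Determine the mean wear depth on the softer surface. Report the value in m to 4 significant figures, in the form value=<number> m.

value=1.281e-07 m

The algebra holds full float precision, and intermediates appear rounded, and rounded just once: 4 significant digits.
Restated in SI base units: W = 3.421 N, H = 9.787e+08 Pa, K = 6.522e-06.
Apply Archard: V = K·W·L/H = 6.522e-06 · 3.421 · 1841 / 9.787e+08 = 4.197e-11 m³.
Depth h = V/A = 4.197e-11 / 3.277e-04 = 1.281e-07 m.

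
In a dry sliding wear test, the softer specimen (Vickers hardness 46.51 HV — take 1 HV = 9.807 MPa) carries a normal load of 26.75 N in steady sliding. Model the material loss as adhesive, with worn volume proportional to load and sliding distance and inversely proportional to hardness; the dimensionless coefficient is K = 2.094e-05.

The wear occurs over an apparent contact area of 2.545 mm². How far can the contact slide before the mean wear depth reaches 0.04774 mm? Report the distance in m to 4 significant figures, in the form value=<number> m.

Intermediate values appear rounded, and each operation keeps exact precision — rounded just once: four significant figures.
Convert: Hardness H = 46.51 HV × 9.807 MPa/HV = 456.1 MPa = 4.561e+08 Pa.
Convert: Contact area A = 2.545 mm² = 2.545e-06 m².
Convert: Depth limit h_lim = 0.04774 mm = 4.774e-05 m.
In SI base units, W = 26.75 N, H = 4.561e+08 Pa, K = 2.094e-05.
Wearable volume V_lim = h_lim·A = 4.774e-05 · 2.545e-06 = 1.215e-10 m³.
Sliding life L = V_lim·H/(K·W) = 1.215e-10 · 4.561e+08 / (2.094e-05 · 26.75) = 98.94 m.

value=98.94 m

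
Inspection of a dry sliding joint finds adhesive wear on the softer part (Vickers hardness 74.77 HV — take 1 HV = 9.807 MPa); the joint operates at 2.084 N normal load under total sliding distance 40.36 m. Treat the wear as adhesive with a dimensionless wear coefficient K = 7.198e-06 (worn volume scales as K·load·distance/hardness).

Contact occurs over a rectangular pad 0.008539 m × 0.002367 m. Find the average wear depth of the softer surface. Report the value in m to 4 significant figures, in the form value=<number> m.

value=4.085e-08 m

Each operation keeps exact precision — the intermediates appear rounded, and one last rounding to four significant digits.
Hardness H = 74.77 HV × 9.807 MPa/HV = 733.3 MPa = 7.333e+08 Pa.
Contact area A = 0.008539 m × 0.002367 m = 2.021e-05 m².
In SI base units: W = 2.084 N, H = 7.333e+08 Pa, K = 7.198e-06.
Archard relation: V = K·W·L/H = 7.198e-06 · 2.084 · 40.36 / 7.333e+08 = 8.257e-13 m³.
Depth of wear h = V/A = 8.257e-13 / 2.021e-05 = 4.085e-08 m.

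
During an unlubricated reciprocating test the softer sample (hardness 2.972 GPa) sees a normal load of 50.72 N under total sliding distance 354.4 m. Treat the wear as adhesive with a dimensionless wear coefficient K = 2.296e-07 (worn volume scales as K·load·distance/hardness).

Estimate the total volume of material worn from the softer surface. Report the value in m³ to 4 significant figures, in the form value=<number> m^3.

The algebra maintains full precision. Intermediate values are printed rounded. Rounded just once: four significant digits.
Convert: Hardness H = 2.972 GPa = 2.972e+09 Pa.
In SI base units: W = 50.72 N, H = 2.972e+09 Pa, K = 2.296e-07.
Volume removed: V = K·W·L/H = 2.296e-07 · 50.72 · 354.4 / 2.972e+09 = 1.389e-12 m³.

value=1.389e-12 m^3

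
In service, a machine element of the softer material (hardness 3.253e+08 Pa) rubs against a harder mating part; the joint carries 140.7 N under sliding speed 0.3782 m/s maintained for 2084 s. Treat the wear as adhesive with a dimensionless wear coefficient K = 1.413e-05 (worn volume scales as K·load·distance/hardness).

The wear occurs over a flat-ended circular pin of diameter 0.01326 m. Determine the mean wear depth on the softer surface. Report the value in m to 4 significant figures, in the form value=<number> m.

value=3.488e-05 m

The intermediates appear rounded — every step carries full float precision, and a single final rounding to four significant figures.
Convert: Path length L = v·t = 0.3782 m/s × 2084 s = 788.2 m.
Convert: Contact area A = π·d²/4 = π·(0.01326 m)²/4 = 1.381e-04 m².
In SI base units: W = 140.7 N, H = 3.253e+08 Pa, K = 1.413e-05.
Wear volume V = K·W·L/H = 1.413e-05 · 140.7 · 788.2 / 3.253e+08 = 4.817e-09 m³.
Depth h = V/A = 4.817e-09 / 1.381e-04 = 3.488e-05 m.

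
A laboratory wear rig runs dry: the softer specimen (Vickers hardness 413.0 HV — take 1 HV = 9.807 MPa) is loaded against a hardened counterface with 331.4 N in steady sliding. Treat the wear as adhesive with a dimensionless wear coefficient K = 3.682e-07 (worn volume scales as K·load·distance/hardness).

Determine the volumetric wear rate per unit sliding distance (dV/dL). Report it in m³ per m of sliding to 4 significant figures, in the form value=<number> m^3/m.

Intermediates are displayed rounded, and every step maintains exact precision, and one final rounding to 4 significant digits.
Hardness H = 413.0 HV × 9.807 MPa/HV = 4050 MPa = 4.050e+09 Pa.
Collected in SI base units: W = 331.4 N, H = 4.050e+09 Pa, K = 3.682e-07.
Rate of wear dV/dL = K·W/H (independent of L): 3.682e-07 · 331.4 / 4.050e+09 = 3.013e-14 m³/m.

value=3.013e-14 m^3/m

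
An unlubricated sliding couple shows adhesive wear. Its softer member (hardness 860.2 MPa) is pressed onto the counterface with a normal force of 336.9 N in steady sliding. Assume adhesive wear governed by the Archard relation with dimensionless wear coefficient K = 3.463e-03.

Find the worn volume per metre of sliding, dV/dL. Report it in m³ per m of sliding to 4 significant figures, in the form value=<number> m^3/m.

value=1.356e-09 m^3/m

The intermediates are displayed rounded, and all working math keeps full precision; a single final rounding to four significant figures.
Hardness H = 860.2 MPa = 8.602e+08 Pa.
Restated in SI base units: W = 336.9 N, H = 8.602e+08 Pa, K = 3.463e-03.
Wear rate dV/dL = K·W/H, per unit distance: 3.463e-03 · 336.9 / 8.602e+08 = 1.356e-09 m³/m.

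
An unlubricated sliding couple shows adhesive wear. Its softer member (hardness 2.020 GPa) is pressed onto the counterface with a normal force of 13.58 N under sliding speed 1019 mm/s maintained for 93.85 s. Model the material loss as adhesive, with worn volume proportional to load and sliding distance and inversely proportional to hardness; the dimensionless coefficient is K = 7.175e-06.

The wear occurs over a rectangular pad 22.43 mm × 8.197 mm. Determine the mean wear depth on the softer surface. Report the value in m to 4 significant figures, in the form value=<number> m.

All arithmetic maintains exact precision, and intermediate values are shown rounded — a lone final rounding: 4 significant digits.
Convert: Sliding speed v = 1019 mm/s = 1.019 m/s. Distance L = v·t = 1.019 m/s × 93.85 s = 95.63 m.
Convert: Hardness H = 2.020 GPa = 2.020e+09 Pa.
Convert: Pad sides 22.43 mm × 8.197 mm = 0.02243 m × 0.008197 m. Contact area A = 0.02243 m × 0.008197 m = 1.839e-04 m².
Expressed in SI base units: W = 13.58 N, H = 2.020e+09 Pa, K = 7.175e-06.
Volume removed: V = K·W·L/H = 7.175e-06 · 13.58 · 95.63 / 2.020e+09 = 4.613e-12 m³.
Mean depth h = V/A = 4.613e-12 / 1.839e-04 = 2.509e-08 m.

value=2.509e-08 m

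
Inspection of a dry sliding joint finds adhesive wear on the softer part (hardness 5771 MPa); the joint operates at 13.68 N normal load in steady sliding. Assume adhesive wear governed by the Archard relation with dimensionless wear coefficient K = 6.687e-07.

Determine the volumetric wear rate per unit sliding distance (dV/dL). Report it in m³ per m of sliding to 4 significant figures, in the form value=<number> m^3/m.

value=1.585e-15 m^3/m

Shown intermediates are rounded, and every step runs at full precision — one final rounding to four significant figures.
Convert: Hardness H = 5771 MPa = 5.771e+09 Pa.
Expressed in SI base units: W = 13.68 N, H = 5.771e+09 Pa, K = 6.687e-07.
Sliding wear rate dV/dL = K·W/H, so: 6.687e-07 · 13.68 / 5.771e+09 = 1.585e-15 m³/m.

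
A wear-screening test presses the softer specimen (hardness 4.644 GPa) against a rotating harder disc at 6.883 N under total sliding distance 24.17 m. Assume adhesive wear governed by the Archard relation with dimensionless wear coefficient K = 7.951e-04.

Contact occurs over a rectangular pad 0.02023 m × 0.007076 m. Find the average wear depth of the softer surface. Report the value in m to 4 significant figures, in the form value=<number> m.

value=1.990e-07 m

Each operation keeps full float precision; printed values are rounded — rounded just once to 4 significant digits.
Convert: Hardness H = 4.644 GPa = 4.644e+09 Pa.
Convert: Contact area A = 0.02023 m × 0.007076 m = 1.431e-04 m².
In SI base units, W = 6.883 N, H = 4.644e+09 Pa, K = 7.951e-04.
Worn volume V = K·W·L/H = 7.951e-04 · 6.883 · 24.17 / 4.644e+09 = 2.848e-11 m³.
Mean depth h = V/A = 2.848e-11 / 1.431e-04 = 1.990e-07 m.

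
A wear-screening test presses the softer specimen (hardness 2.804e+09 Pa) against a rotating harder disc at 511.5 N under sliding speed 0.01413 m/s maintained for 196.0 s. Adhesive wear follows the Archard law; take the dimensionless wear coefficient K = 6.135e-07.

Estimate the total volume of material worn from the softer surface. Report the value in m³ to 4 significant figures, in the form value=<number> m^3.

Printed values are rounded. All arithmetic runs at full float precision. Rounded once at the end to 4 significant digits.
Convert: Distance L = v·t = 0.01413 m/s × 196.0 s = 2.769 m.
Working in SI base units: W = 511.5 N, H = 2.804e+09 Pa, K = 6.135e-07.
Apply Archard: V = K·W·L/H = 6.135e-07 · 511.5 · 2.769 / 2.804e+09 = 3.099e-13 m³.

value=3.099e-13 m^3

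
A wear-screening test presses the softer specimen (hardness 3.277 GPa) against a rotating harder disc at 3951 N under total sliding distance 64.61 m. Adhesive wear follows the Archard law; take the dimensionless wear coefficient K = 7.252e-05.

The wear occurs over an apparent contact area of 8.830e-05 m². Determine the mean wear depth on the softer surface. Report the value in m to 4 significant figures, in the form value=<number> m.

Intermediates are displayed rounded; the computation holds exact precision, and one last rounding, at 4 significant figures.
Hardness H = 3.277 GPa = 3.277e+09 Pa.
Working in SI base units: W = 3951 N, H = 3.277e+09 Pa, K = 7.252e-05.
Volume removed: V = K·W·L/H = 7.252e-05 · 3951 · 64.61 / 3.277e+09 = 5.649e-09 m³.
Average depth h = V/A = 5.649e-09 / 8.830e-05 = 6.398e-05 m.

value=6.398e-05 m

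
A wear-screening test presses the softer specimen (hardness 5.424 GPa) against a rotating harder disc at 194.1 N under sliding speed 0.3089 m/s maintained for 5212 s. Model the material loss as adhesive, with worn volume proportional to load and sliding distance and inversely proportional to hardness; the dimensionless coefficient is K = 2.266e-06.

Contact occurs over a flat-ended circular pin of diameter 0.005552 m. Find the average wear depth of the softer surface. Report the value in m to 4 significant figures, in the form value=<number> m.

The computation runs at exact precision. Quoted intermediates are rounded. Rounded just once to four significant figures.
Convert: Path length L = v·t = 0.3089 m/s × 5212 s = 1610 m.
Convert: Hardness H = 5.424 GPa = 5.424e+09 Pa.
Convert: Contact area A = π·d²/4 = π·(0.005552 m)²/4 = 2.421e-05 m².
Restated in SI base units: W = 194.1 N, H = 5.424e+09 Pa, K = 2.266e-06.
Volume removed: V = K·W·L/H = 2.266e-06 · 194.1 · 1610 / 5.424e+09 = 1.306e-10 m³.
Wear depth h = V/A = 1.306e-10 / 2.421e-05 = 5.393e-06 m.

value=5.393e-06 m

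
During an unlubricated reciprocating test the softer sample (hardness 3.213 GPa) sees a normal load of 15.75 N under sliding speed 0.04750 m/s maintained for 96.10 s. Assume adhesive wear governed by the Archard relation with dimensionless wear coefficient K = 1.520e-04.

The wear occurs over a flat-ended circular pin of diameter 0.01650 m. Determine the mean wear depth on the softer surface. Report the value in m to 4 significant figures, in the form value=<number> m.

value=1.591e-08 m

Intermediate values are printed rounded — each operation carries full float precision; a lone final rounding to 4 significant figures.
Sliding distance L = v·t = 0.04750 m/s × 96.10 s = 4.565 m.
Hardness H = 3.213 GPa = 3.213e+09 Pa.
Contact area A = π·d²/4 = π·(0.01650 m)²/4 = 2.138e-04 m².
Expressed in SI base units: W = 15.75 N, H = 3.213e+09 Pa, K = 1.520e-04.
Archard relation: V = K·W·L/H = 1.520e-04 · 15.75 · 4.565 / 3.213e+09 = 3.401e-12 m³.
Wear depth h = V/A = 3.401e-12 / 2.138e-04 = 1.591e-08 m.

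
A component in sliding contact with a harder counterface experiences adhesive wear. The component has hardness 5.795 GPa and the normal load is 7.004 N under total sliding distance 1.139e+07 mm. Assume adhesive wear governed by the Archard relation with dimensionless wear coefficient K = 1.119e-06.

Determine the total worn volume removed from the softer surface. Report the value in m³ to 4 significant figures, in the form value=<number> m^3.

value=1.540e-11 m^3

Quoted intermediates are rounded, and each operation holds full float precision; one last rounding to 4 significant digits.
Convert: Sliding distance L = 1.139e+07 mm = 1.139e+04 m.
Convert: Hardness H = 5.795 GPa = 5.795e+09 Pa.
Working in SI base units: W = 7.004 N, H = 5.795e+09 Pa, K = 1.119e-06.
Wear volume V = K·W·L/H = 1.119e-06 · 7.004 · 1.139e+04 / 5.795e+09 = 1.540e-11 m³.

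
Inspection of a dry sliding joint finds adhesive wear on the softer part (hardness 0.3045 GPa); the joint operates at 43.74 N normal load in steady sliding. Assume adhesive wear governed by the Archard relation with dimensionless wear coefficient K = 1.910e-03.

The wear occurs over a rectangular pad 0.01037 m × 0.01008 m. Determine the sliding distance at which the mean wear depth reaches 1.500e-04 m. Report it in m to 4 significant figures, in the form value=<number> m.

Intermediates are printed rounded, and each operation runs at exact precision. Rounded just once: four significant figures.
Convert: Hardness H = 0.3045 GPa = 3.045e+08 Pa.
Convert: Contact area A = 0.01037 m × 0.01008 m = 1.045e-04 m².
Collected in SI base units: W = 43.74 N, H = 3.045e+08 Pa, K = 1.910e-03.
Allowed volume V_lim = h_lim·A = 1.500e-04 · 1.045e-04 = 1.568e-08 m³.
Life L = V_lim·H/(K·W) = 1.568e-08 · 3.045e+08 / (1.910e-03 · 43.74) = 57.15 m.

value=57.15 m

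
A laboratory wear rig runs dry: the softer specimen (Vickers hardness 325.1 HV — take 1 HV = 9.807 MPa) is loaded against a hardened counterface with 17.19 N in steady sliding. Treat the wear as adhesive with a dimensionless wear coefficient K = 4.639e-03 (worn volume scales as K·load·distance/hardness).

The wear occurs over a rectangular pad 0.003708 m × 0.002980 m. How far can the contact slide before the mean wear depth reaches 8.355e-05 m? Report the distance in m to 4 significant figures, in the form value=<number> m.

value=36.91 m

All arithmetic maintains full float precision. Intermediates are printed rounded. Rounded just once, at 4 significant digits.
Hardness H = 325.1 HV × 9.807 MPa/HV = 3188 MPa = 3.188e+09 Pa.
Contact area A = 0.003708 m × 0.002980 m = 1.105e-05 m².
Working in SI base units: W = 17.19 N, H = 3.188e+09 Pa, K = 4.639e-03.
Allowed volume V_lim = h_lim·A = 8.355e-05 · 1.105e-05 = 9.232e-10 m³.
Inverting, life L = V_lim·H/(K·W) = 9.232e-10 · 3.188e+09 / (4.639e-03 · 17.19) = 36.91 m.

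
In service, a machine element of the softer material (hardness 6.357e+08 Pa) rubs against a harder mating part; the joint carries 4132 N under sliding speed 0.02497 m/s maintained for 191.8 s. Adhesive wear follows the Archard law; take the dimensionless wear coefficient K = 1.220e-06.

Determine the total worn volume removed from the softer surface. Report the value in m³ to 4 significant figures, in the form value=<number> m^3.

value=3.798e-11 m^3

Every step holds exact precision; intermediates appear rounded. Rounded just once: four significant digits.
Distance L = v·t = 0.02497 m/s × 191.8 s = 4.789 m.
Working in SI base units: W = 4132 N, H = 6.357e+08 Pa, K = 1.220e-06.
Apply Archard: V = K·W·L/H = 1.220e-06 · 4132 · 4.789 / 6.357e+08 = 3.798e-11 m³.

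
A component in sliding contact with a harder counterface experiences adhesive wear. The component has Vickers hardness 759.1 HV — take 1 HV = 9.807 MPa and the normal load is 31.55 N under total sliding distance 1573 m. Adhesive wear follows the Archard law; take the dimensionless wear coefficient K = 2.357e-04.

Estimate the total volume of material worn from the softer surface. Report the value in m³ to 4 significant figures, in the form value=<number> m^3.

Intermediates are displayed rounded, and every step carries full precision. Rounded once at the end: four significant digits.
Hardness H = 759.1 HV × 9.807 MPa/HV = 7444 MPa = 7.444e+09 Pa.
Expressed in SI base units: W = 31.55 N, H = 7.444e+09 Pa, K = 2.357e-04.
By Archard's law, V = K·W·L/H = 2.357e-04 · 31.55 · 1573 / 7.444e+09 = 1.571e-09 m³.

value=1.571e-09 m^3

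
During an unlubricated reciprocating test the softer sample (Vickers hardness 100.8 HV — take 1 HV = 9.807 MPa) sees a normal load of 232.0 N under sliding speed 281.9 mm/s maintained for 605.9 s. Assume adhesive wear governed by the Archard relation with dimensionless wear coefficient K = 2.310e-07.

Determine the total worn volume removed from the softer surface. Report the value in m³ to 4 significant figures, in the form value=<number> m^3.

Intermediates appear rounded — every step holds full float precision, and a lone final rounding, at 4 significant digits.
Convert: Sliding speed v = 281.9 mm/s = 0.2819 m/s. Distance covered L = v·t = 0.2819 m/s × 605.9 s = 170.8 m.
Convert: Hardness H = 100.8 HV × 9.807 MPa/HV = 988.5 MPa = 9.885e+08 Pa.
Restated in SI base units: W = 232.0 N, H = 9.885e+08 Pa, K = 2.310e-07.
Worn volume V = K·W·L/H = 2.310e-07 · 232.0 · 170.8 / 9.885e+08 = 9.260e-12 m³.

value=9.260e-12 m^3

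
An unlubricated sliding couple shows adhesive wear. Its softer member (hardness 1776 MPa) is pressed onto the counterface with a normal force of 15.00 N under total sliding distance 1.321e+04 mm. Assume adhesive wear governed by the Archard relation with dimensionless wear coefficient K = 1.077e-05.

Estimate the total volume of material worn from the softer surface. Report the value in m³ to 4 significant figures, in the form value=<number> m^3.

Each operation maintains exact precision — the intermediates are displayed rounded. Rounded once at the end, at four significant figures.
Convert: Path length L = 1.321e+04 mm = 13.21 m.
Convert: Hardness H = 1776 MPa = 1.776e+09 Pa.
Collected in SI base units: W = 15.00 N, H = 1.776e+09 Pa, K = 1.077e-05.
Archard volume V = K·W·L/H = 1.077e-05 · 15.00 · 13.21 / 1.776e+09 = 1.202e-12 m³.

value=1.202e-12 m^3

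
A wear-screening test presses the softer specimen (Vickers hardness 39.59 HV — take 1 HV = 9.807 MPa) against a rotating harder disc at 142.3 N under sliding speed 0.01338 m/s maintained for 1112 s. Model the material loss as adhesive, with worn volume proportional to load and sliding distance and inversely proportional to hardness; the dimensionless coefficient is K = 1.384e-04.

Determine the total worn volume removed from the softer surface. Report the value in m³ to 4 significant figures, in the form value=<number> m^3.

Intermediate values appear rounded — all working math holds full float precision; rounded once at the end to four significant figures.
Convert: Total distance L = v·t = 0.01338 m/s × 1112 s = 14.88 m.
Convert: Hardness H = 39.59 HV × 9.807 MPa/HV = 388.3 MPa = 3.883e+08 Pa.
Expressed in SI base units: W = 142.3 N, H = 3.883e+08 Pa, K = 1.384e-04.
The Archard volume V = K·W·L/H = 1.384e-04 · 142.3 · 14.88 / 3.883e+08 = 7.547e-10 m³.

value=7.547e-10 m^3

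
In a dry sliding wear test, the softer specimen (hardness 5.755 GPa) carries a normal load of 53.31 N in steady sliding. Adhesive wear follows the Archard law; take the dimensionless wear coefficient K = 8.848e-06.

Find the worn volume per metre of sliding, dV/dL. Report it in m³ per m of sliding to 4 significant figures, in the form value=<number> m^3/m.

value=8.196e-14 m^3/m

All working math keeps full float precision. Intermediates are shown rounded — one final rounding: four significant figures.
Hardness H = 5.755 GPa = 5.755e+09 Pa.
Restated in SI base units: W = 53.31 N, H = 5.755e+09 Pa, K = 8.848e-06.
The wear rate dV/dL = K·W/H — distance-free: 8.848e-06 · 53.31 / 5.755e+09 = 8.196e-14 m³/m.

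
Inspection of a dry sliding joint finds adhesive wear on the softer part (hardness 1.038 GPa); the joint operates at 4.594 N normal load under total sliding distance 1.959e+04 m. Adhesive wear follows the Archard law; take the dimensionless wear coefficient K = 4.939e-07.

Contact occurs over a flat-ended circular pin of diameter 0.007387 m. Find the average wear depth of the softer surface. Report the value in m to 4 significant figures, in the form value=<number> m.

Shown intermediates are rounded, and the algebra maintains exact precision; one last rounding: four significant figures.
Convert: Hardness H = 1.038 GPa = 1.038e+09 Pa.
Convert: Contact area A = π·d²/4 = π·(0.007387 m)²/4 = 4.286e-05 m².
Expressed in SI base units: W = 4.594 N, H = 1.038e+09 Pa, K = 4.939e-07.
Volume removed: V = K·W·L/H = 4.939e-07 · 4.594 · 1.959e+04 / 1.038e+09 = 4.282e-11 m³.
Wear depth h = V/A = 4.282e-11 / 4.286e-05 = 9.992e-07 m.

value=9.992e-07 m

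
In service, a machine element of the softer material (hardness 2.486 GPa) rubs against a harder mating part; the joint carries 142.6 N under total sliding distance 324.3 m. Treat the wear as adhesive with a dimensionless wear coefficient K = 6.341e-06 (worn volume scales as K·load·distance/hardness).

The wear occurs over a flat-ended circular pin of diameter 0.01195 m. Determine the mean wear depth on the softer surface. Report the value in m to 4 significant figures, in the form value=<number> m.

Intermediates are displayed rounded — all working math maintains full float precision — one last rounding, at four significant digits.
Hardness H = 2.486 GPa = 2.486e+09 Pa.
Contact area A = π·d²/4 = π·(0.01195 m)²/4 = 1.122e-04 m².
Restated in SI base units: W = 142.6 N, H = 2.486e+09 Pa, K = 6.341e-06.
Archard volume V = K·W·L/H = 6.341e-06 · 142.6 · 324.3 / 2.486e+09 = 1.180e-10 m³.
Mean depth h = V/A = 1.180e-10 / 1.122e-04 = 1.052e-06 m.

value=1.052e-06 m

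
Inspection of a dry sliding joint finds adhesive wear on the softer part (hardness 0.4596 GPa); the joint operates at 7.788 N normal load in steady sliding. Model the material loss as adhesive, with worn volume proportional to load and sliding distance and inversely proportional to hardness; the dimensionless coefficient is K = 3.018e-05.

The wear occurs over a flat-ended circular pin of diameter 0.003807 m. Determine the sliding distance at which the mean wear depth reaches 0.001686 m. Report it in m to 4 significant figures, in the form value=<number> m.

value=3.753e+04 m

Printed values are rounded. The computation runs at full float precision; a single final rounding: four significant figures.
Convert: Hardness H = 0.4596 GPa = 4.596e+08 Pa.
Convert: Contact area A = π·d²/4 = π·(0.003807 m)²/4 = 1.138e-05 m².
In SI base units, W = 7.788 N, H = 4.596e+08 Pa, K = 3.018e-05.
At the depth limit, V_lim = h_lim·A = 0.001686 · 1.138e-05 = 1.919e-08 m³.
Sliding life L = V_lim·H/(K·W) = 1.919e-08 · 4.596e+08 / (3.018e-05 · 7.788) = 3.753e+04 m.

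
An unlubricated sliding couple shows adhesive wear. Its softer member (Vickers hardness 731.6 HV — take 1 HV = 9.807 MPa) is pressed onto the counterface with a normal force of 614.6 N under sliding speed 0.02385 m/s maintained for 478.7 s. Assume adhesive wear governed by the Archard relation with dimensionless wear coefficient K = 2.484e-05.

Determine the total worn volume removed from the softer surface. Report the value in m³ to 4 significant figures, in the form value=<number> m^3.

value=2.429e-11 m^3

All working math maintains full float precision, and intermediate values appear rounded; one final rounding, at four significant figures.
Convert: Distance covered L = v·t = 0.02385 m/s × 478.7 s = 11.42 m.
Convert: Hardness H = 731.6 HV × 9.807 MPa/HV = 7175 MPa = 7.175e+09 Pa.
Working in SI base units: W = 614.6 N, H = 7.175e+09 Pa, K = 2.484e-05.
Archard relation: V = K·W·L/H = 2.484e-05 · 614.6 · 11.42 / 7.175e+09 = 2.429e-11 m³.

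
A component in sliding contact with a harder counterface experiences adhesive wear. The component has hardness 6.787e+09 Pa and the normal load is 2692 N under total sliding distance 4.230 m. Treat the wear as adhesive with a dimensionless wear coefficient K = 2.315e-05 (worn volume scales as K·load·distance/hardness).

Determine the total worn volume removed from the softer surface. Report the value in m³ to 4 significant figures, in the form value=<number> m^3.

Intermediate values are displayed rounded — the algebra runs at full float precision — rounded just once, at four significant figures.
SI base units throughout: W = 2692 N, H = 6.787e+09 Pa, K = 2.315e-05.
By Archard's law, V = K·W·L/H = 2.315e-05 · 2692 · 4.230 / 6.787e+09 = 3.884e-11 m³.

value=3.884e-11 m^3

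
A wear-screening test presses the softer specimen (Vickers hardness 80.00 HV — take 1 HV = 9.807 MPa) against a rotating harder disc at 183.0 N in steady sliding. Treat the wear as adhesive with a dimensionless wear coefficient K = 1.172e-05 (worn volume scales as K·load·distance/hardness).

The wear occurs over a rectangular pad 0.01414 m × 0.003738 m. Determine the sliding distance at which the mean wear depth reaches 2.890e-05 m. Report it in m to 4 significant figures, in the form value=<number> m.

value=558.8 m

Each operation holds full precision, and intermediates are displayed rounded, and one final rounding: four significant figures.
Hardness H = 80.00 HV × 9.807 MPa/HV = 784.6 MPa = 7.846e+08 Pa.
Contact area A = 0.01414 m × 0.003738 m = 5.286e-05 m².
In SI base units: W = 183.0 N, H = 7.846e+08 Pa, K = 1.172e-05.
Wearable volume V_lim = h_lim·A = 2.890e-05 · 5.286e-05 = 1.528e-09 m³.
So the life L = V_lim·H/(K·W) = 1.528e-09 · 7.846e+08 / (1.172e-05 · 183.0) = 558.8 m.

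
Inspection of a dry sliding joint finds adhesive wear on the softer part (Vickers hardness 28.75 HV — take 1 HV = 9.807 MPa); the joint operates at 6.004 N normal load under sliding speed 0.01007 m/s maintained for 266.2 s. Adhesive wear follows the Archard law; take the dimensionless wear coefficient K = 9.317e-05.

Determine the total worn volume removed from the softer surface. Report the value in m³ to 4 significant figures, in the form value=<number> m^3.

Intermediate values are printed rounded; each operation keeps full precision — one final rounding, at 4 significant digits.
Distance covered L = v·t = 0.01007 m/s × 266.2 s = 2.681 m.
Hardness H = 28.75 HV × 9.807 MPa/HV = 282.0 MPa = 2.820e+08 Pa.
Collected in SI base units: W = 6.004 N, H = 2.820e+08 Pa, K = 9.317e-05.
Wear volume V = K·W·L/H = 9.317e-05 · 6.004 · 2.681 / 2.820e+08 = 5.318e-12 m³.

value=5.318e-12 m^3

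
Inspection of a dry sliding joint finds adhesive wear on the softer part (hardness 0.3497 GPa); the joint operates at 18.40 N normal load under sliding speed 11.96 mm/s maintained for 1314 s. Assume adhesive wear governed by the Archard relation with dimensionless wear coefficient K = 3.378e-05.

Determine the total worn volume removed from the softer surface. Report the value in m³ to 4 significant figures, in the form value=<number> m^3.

value=2.793e-11 m^3

Intermediate values are displayed rounded, and the algebra runs at full float precision — one last rounding: four significant figures.
Convert: Sliding speed v = 11.96 mm/s = 0.01196 m/s. Distance L = v·t = 0.01196 m/s × 1314 s = 15.72 m.
Convert: Hardness H = 0.3497 GPa = 3.497e+08 Pa.
Restated in SI base units: W = 18.40 N, H = 3.497e+08 Pa, K = 3.378e-05.
By Archard's law, V = K·W·L/H = 3.378e-05 · 18.40 · 15.72 / 3.497e+08 = 2.793e-11 m³.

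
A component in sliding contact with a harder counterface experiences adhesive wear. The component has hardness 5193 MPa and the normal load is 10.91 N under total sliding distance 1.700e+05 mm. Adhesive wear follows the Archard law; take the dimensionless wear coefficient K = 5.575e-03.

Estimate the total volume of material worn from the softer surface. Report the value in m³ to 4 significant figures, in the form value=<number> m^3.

value=1.991e-09 m^3

Every step holds full precision. Intermediate values appear rounded — a single final rounding to four significant figures.
Convert: Path length L = 1.700e+05 mm = 170.0 m.
Convert: Hardness H = 5193 MPa = 5.193e+09 Pa.
In SI base units, W = 10.91 N, H = 5.193e+09 Pa, K = 5.575e-03.
Volume removed: V = K·W·L/H = 5.575e-03 · 10.91 · 170.0 / 5.193e+09 = 1.991e-09 m³.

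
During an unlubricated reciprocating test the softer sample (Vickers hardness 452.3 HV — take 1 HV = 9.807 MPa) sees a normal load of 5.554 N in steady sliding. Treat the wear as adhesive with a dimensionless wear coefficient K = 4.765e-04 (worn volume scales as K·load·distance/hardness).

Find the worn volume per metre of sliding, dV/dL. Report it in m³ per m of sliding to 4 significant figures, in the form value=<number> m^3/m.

value=5.966e-13 m^3/m

Every step keeps full precision — the intermediates are shown rounded — a single final rounding, at four significant figures.
Convert: Hardness H = 452.3 HV × 9.807 MPa/HV = 4436 MPa = 4.436e+09 Pa.
Expressed in SI base units: W = 5.554 N, H = 4.436e+09 Pa, K = 4.765e-04.
Sliding wear rate dV/dL = K·W/H, so: 4.765e-04 · 5.554 / 4.436e+09 = 5.966e-13 m³/m.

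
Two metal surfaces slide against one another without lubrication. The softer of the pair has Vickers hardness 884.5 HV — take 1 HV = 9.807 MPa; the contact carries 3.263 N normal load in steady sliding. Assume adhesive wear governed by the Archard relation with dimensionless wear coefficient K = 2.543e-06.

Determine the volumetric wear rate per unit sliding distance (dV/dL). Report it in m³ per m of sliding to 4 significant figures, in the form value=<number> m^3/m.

Every step holds exact precision — intermediate values are shown rounded — rounded once at the end to four significant figures.
Convert: Hardness H = 884.5 HV × 9.807 MPa/HV = 8674 MPa = 8.674e+09 Pa.
In SI base units, W = 3.263 N, H = 8.674e+09 Pa, K = 2.543e-06.
Rate of wear dV/dL = K·W/H, so: 2.543e-06 · 3.263 / 8.674e+09 = 9.566e-16 m³/m.

value=9.566e-16 m^3/m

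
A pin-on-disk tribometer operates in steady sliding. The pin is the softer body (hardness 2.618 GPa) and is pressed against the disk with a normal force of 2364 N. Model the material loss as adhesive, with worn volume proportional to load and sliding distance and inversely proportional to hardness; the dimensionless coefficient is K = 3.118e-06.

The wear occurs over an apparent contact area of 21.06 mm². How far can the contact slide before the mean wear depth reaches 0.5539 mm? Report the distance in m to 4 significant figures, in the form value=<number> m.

value=4143 m

The computation runs at full precision, and shown intermediates are rounded; a single final rounding, at four significant figures.
Convert: Hardness H = 2.618 GPa = 2.618e+09 Pa.
Convert: Contact area A = 21.06 mm² = 2.106e-05 m².
Convert: Depth limit h_lim = 0.5539 mm = 5.539e-04 m.
In SI base units, W = 2364 N, H = 2.618e+09 Pa, K = 3.118e-06.
Wearable volume V_lim = h_lim·A = 5.539e-04 · 2.106e-05 = 1.167e-08 m³.
Inverting, life L = V_lim·H/(K·W) = 1.167e-08 · 2.618e+09 / (3.118e-06 · 2364) = 4143 m.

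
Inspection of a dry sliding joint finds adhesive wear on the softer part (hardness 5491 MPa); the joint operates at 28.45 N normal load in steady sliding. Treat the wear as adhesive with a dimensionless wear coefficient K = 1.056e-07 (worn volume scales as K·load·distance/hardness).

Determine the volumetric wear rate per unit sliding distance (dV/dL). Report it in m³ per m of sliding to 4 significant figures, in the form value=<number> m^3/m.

Intermediates are printed rounded. Each operation maintains full float precision; rounded just once: 4 significant digits.
Convert: Hardness H = 5491 MPa = 5.491e+09 Pa.
In SI base units: W = 28.45 N, H = 5.491e+09 Pa, K = 1.056e-07.
Wear rate dV/dL = K·W/H: 1.056e-07 · 28.45 / 5.491e+09 = 5.471e-16 m³/m.

value=5.471e-16 m^3/m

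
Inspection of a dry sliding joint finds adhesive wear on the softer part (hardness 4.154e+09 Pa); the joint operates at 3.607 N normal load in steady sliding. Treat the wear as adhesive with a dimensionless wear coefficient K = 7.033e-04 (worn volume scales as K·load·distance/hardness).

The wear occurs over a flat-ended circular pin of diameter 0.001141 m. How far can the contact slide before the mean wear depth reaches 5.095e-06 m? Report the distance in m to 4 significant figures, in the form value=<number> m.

Intermediate values appear rounded; the computation keeps full float precision. Rounded just once to four significant figures.
Convert: Contact area A = π·d²/4 = π·(0.001141 m)²/4 = 1.022e-06 m².
Collected in SI base units: W = 3.607 N, H = 4.154e+09 Pa, K = 7.033e-04.
Allowed volume V_lim = h_lim·A = 5.095e-06 · 1.022e-06 = 5.210e-12 m³.
Thus life L = V_lim·H/(K·W) = 5.210e-12 · 4.154e+09 / (7.033e-04 · 3.607) = 8.531 m.

value=8.531 m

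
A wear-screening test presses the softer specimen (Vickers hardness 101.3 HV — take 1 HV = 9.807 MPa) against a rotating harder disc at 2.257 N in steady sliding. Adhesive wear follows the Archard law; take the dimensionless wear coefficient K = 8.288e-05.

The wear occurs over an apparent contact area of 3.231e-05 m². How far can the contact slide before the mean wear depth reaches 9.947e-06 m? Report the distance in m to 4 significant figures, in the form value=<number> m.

The algebra maintains full precision — intermediates are displayed rounded; one last rounding: 4 significant digits.
Hardness H = 101.3 HV × 9.807 MPa/HV = 993.4 MPa = 9.934e+08 Pa.
In SI base units, W = 2.257 N, H = 9.934e+08 Pa, K = 8.288e-05.
Limit volume V_lim = h_lim·A = 9.947e-06 · 3.231e-05 = 3.214e-10 m³.
Inverting, life L = V_lim·H/(K·W) = 3.214e-10 · 9.934e+08 / (8.288e-05 · 2.257) = 1707 m.

value=1707 m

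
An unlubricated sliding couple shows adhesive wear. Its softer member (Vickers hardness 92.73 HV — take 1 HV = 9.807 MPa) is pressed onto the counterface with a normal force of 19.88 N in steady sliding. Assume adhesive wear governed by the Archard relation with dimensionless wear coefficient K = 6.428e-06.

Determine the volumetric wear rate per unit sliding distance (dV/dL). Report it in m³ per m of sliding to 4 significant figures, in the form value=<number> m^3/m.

All arithmetic runs at full precision, and intermediates appear rounded — one final rounding: four significant figures.
Convert: Hardness H = 92.73 HV × 9.807 MPa/HV = 909.4 MPa = 9.094e+08 Pa.
Restated in SI base units: W = 19.88 N, H = 9.094e+08 Pa, K = 6.428e-06.
Rate of wear dV/dL = K·W/H (no L dependence): 6.428e-06 · 19.88 / 9.094e+08 = 1.405e-13 m³/m.

value=1.405e-13 m^3/m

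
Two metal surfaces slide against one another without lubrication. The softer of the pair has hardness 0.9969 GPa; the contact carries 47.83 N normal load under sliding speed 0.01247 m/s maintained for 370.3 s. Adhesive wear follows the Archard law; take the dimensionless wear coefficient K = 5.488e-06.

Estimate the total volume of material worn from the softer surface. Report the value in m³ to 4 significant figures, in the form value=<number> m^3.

The intermediates appear rounded. Each operation carries full float precision, and a lone final rounding: 4 significant figures.
Distance L = v·t = 0.01247 m/s × 370.3 s = 4.618 m.
Hardness H = 0.9969 GPa = 9.969e+08 Pa.
Restated in SI base units: W = 47.83 N, H = 9.969e+08 Pa, K = 5.488e-06.
Volume removed: V = K·W·L/H = 5.488e-06 · 47.83 · 4.618 / 9.969e+08 = 1.216e-12 m³.

value=1.216e-12 m^3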